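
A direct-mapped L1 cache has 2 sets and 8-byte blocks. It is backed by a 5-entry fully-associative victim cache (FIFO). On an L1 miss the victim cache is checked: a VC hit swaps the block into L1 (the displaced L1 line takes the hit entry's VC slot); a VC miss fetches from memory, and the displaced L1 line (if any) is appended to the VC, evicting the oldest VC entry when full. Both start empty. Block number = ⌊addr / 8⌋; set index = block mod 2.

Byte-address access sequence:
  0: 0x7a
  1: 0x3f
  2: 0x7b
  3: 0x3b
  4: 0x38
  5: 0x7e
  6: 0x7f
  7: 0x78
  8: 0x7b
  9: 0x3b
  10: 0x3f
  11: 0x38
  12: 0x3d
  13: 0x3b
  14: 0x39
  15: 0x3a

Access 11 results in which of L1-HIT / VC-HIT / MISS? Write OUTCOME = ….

  [0] addr=0x7a blk=15 s=1: MISS | VC []
  [1] addr=0x3f blk=7 s=1: MISS | VC [15]
  [2] addr=0x7b blk=15 s=1: VC-HIT | VC [7]
  [3] addr=0x3b blk=7 s=1: VC-HIT | VC [15]
  [4] addr=0x38 blk=7 s=1: L1-HIT | VC [15]
  [5] addr=0x7e blk=15 s=1: VC-HIT | VC [7]
  [6] addr=0x7f blk=15 s=1: L1-HIT | VC [7]
  [7] addr=0x78 blk=15 s=1: L1-HIT | VC [7]
  [8] addr=0x7b blk=15 s=1: L1-HIT | VC [7]
  [9] addr=0x3b blk=7 s=1: VC-HIT | VC [15]
  [10] addr=0x3f blk=7 s=1: L1-HIT | VC [15]
  [11] addr=0x38 blk=7 s=1: L1-HIT | VC [15]
  [12] addr=0x3d blk=7 s=1: L1-HIT | VC [15]
  [13] addr=0x3b blk=7 s=1: L1-HIT | VC [15]
  [14] addr=0x39 blk=7 s=1: L1-HIT | VC [15]
  [15] addr=0x3a blk=7 s=1: L1-HIT | VC [15]

OUTCOME = L1-HIT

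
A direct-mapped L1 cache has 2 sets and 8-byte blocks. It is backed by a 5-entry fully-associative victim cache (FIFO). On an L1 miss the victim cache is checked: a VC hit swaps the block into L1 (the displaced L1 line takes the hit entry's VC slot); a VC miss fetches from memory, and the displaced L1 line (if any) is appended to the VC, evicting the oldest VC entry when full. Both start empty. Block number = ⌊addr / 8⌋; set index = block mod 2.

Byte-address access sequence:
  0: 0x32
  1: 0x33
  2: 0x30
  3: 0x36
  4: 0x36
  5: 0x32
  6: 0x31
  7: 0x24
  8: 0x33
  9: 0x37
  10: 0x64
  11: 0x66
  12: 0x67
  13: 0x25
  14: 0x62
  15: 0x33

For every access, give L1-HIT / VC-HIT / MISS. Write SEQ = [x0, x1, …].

SEQ = [MISS, L1-HIT, L1-HIT, L1-HIT, L1-HIT, L1-HIT, L1-HIT, MISS, VC-HIT, L1-HIT, MISS, L1-HIT, L1-HIT, VC-HIT, VC-HIT, VC-HIT]

0: 0x32 (blk 6, set 0) → MISS  vc=[]
1: 0x33 (blk 6, set 0) → L1-HIT  vc=[]
2: 0x30 (blk 6, set 0) → L1-HIT  vc=[]
3: 0x36 (blk 6, set 0) → L1-HIT  vc=[]
4: 0x36 (blk 6, set 0) → L1-HIT  vc=[]
5: 0x32 (blk 6, set 0) → L1-HIT  vc=[]
6: 0x31 (blk 6, set 0) → L1-HIT  vc=[]
7: 0x24 (blk 4, set 0) → MISS  vc=[6]
8: 0x33 (blk 6, set 0) → VC-HIT  vc=[4]
9: 0x37 (blk 6, set 0) → L1-HIT  vc=[4]
10: 0x64 (blk 12, set 0) → MISS  vc=[4, 6]
11: 0x66 (blk 12, set 0) → L1-HIT  vc=[4, 6]
12: 0x67 (blk 12, set 0) → L1-HIT  vc=[4, 6]
13: 0x25 (blk 4, set 0) → VC-HIT  vc=[12, 6]
14: 0x62 (blk 12, set 0) → VC-HIT  vc=[4, 6]
15: 0x33 (blk 6, set 0) → VC-HIT  vc=[4, 12]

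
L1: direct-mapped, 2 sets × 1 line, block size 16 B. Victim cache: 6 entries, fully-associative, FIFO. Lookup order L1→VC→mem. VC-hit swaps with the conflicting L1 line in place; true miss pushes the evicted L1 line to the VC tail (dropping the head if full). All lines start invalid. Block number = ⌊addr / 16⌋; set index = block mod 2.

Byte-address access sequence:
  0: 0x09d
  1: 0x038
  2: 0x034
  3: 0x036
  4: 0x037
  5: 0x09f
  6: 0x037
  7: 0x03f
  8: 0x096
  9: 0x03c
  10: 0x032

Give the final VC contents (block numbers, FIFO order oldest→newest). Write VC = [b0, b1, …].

VC = [9]

  [0] addr=0x9d blk=9 s=1: MISS | VC []
  [1] addr=0x38 blk=3 s=1: MISS | VC [9]
  [2] addr=0x34 blk=3 s=1: L1-HIT | VC [9]
  [3] addr=0x36 blk=3 s=1: L1-HIT | VC [9]
  [4] addr=0x37 blk=3 s=1: L1-HIT | VC [9]
  [5] addr=0x9f blk=9 s=1: VC-HIT | VC [3]
  [6] addr=0x37 blk=3 s=1: VC-HIT | VC [9]
  [7] addr=0x3f blk=3 s=1: L1-HIT | VC [9]
  [8] addr=0x96 blk=9 s=1: VC-HIT | VC [3]
  [9] addr=0x3c blk=3 s=1: VC-HIT | VC [9]
  [10] addr=0x32 blk=3 s=1: L1-HIT | VC [9]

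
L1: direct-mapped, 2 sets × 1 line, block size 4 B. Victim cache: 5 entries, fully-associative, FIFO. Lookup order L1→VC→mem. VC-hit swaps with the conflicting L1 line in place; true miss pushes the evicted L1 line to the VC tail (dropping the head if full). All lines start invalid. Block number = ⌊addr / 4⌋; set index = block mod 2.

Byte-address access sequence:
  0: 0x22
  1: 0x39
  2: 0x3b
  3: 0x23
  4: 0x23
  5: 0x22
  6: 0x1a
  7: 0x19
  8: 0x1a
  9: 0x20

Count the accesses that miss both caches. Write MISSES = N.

  [0] addr=0x22 blk=8 s=0: MISS | VC []
  [1] addr=0x39 blk=14 s=0: MISS | VC [8]
  [2] addr=0x3b blk=14 s=0: L1-HIT | VC [8]
  [3] addr=0x23 blk=8 s=0: VC-HIT | VC [14]
  [4] addr=0x23 blk=8 s=0: L1-HIT | VC [14]
  [5] addr=0x22 blk=8 s=0: L1-HIT | VC [14]
  [6] addr=0x1a blk=6 s=0: MISS | VC [14, 8]
  [7] addr=0x19 blk=6 s=0: L1-HIT | VC [14, 8]
  [8] addr=0x1a blk=6 s=0: L1-HIT | VC [14, 8]
  [9] addr=0x20 blk=8 s=0: VC-HIT | VC [14, 6]

MISSES = 3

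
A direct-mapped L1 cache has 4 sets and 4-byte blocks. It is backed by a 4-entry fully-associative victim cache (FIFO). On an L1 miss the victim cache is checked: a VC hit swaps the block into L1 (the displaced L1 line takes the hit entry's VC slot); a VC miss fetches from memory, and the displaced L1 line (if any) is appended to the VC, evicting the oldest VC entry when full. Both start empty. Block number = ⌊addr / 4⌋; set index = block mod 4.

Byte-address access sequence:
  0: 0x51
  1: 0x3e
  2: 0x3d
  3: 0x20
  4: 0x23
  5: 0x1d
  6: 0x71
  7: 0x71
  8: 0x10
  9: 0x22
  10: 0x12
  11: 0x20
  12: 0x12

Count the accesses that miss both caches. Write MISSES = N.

MISSES = 6

  [0] addr=0x51 blk=20 s=0: MISS | VC []
  [1] addr=0x3e blk=15 s=3: MISS | VC []
  [2] addr=0x3d blk=15 s=3: L1-HIT | VC []
  [3] addr=0x20 blk=8 s=0: MISS | VC [20]
  [4] addr=0x23 blk=8 s=0: L1-HIT | VC [20]
  [5] addr=0x1d blk=7 s=3: MISS | VC [20, 15]
  [6] addr=0x71 blk=28 s=0: MISS | VC [20, 15, 8]
  [7] addr=0x71 blk=28 s=0: L1-HIT | VC [20, 15, 8]
  [8] addr=0x10 blk=4 s=0: MISS | VC [20, 15, 8, 28]
  [9] addr=0x22 blk=8 s=0: VC-HIT | VC [20, 15, 4, 28]
  [10] addr=0x12 blk=4 s=0: VC-HIT | VC [20, 15, 8, 28]
  [11] addr=0x20 blk=8 s=0: VC-HIT | VC [20, 15, 4, 28]
  [12] addr=0x12 blk=4 s=0: VC-HIT | VC [20, 15, 8, 28]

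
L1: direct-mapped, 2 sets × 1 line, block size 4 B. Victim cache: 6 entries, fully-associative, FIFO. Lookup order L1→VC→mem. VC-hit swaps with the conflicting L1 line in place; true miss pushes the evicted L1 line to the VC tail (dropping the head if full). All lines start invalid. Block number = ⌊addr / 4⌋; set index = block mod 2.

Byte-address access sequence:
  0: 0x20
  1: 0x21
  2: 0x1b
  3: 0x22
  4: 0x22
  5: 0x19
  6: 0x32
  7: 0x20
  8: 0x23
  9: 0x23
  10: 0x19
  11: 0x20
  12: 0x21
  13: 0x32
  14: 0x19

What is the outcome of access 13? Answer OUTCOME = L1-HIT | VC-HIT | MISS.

0: 0x20 (blk 8, set 0) → MISS  vc=[]
1: 0x21 (blk 8, set 0) → L1-HIT  vc=[]
2: 0x1b (blk 6, set 0) → MISS  vc=[8]
3: 0x22 (blk 8, set 0) → VC-HIT  vc=[6]
4: 0x22 (blk 8, set 0) → L1-HIT  vc=[6]
5: 0x19 (blk 6, set 0) → VC-HIT  vc=[8]
6: 0x32 (blk 12, set 0) → MISS  vc=[8, 6]
7: 0x20 (blk 8, set 0) → VC-HIT  vc=[12, 6]
8: 0x23 (blk 8, set 0) → L1-HIT  vc=[12, 6]
9: 0x23 (blk 8, set 0) → L1-HIT  vc=[12, 6]
10: 0x19 (blk 6, set 0) → VC-HIT  vc=[12, 8]
11: 0x20 (blk 8, set 0) → VC-HIT  vc=[12, 6]
12: 0x21 (blk 8, set 0) → L1-HIT  vc=[12, 6]
13: 0x32 (blk 12, set 0) → VC-HIT  vc=[8, 6]
14: 0x19 (blk 6, set 0) → VC-HIT  vc=[8, 12]

OUTCOME = VC-HIT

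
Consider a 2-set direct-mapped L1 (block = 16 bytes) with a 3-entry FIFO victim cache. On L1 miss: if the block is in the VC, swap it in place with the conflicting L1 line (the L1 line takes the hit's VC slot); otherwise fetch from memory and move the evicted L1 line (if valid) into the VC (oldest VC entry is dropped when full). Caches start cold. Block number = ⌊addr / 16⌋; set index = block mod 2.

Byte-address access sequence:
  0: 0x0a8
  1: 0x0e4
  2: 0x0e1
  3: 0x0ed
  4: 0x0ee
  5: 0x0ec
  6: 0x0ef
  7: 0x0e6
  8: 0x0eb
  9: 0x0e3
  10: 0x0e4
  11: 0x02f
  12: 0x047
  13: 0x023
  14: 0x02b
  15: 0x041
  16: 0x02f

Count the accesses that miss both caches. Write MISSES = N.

  [0] addr=0xa8 blk=10 s=0: MISS | VC []
  [1] addr=0xe4 blk=14 s=0: MISS | VC [10]
  [2] addr=0xe1 blk=14 s=0: L1-HIT | VC [10]
  [3] addr=0xed blk=14 s=0: L1-HIT | VC [10]
  [4] addr=0xee blk=14 s=0: L1-HIT | VC [10]
  [5] addr=0xec blk=14 s=0: L1-HIT | VC [10]
  [6] addr=0xef blk=14 s=0: L1-HIT | VC [10]
  [7] addr=0xe6 blk=14 s=0: L1-HIT | VC [10]
  [8] addr=0xeb blk=14 s=0: L1-HIT | VC [10]
  [9] addr=0xe3 blk=14 s=0: L1-HIT | VC [10]
  [10] addr=0xe4 blk=14 s=0: L1-HIT | VC [10]
  [11] addr=0x2f blk=2 s=0: MISS | VC [10, 14]
  [12] addr=0x47 blk=4 s=0: MISS | VC [10, 14, 2]
  [13] addr=0x23 blk=2 s=0: VC-HIT | VC [10, 14, 4]
  [14] addr=0x2b blk=2 s=0: L1-HIT | VC [10, 14, 4]
  [15] addr=0x41 blk=4 s=0: VC-HIT | VC [10, 14, 2]
  [16] addr=0x2f blk=2 s=0: VC-HIT | VC [10, 14, 4]

MISSES = 4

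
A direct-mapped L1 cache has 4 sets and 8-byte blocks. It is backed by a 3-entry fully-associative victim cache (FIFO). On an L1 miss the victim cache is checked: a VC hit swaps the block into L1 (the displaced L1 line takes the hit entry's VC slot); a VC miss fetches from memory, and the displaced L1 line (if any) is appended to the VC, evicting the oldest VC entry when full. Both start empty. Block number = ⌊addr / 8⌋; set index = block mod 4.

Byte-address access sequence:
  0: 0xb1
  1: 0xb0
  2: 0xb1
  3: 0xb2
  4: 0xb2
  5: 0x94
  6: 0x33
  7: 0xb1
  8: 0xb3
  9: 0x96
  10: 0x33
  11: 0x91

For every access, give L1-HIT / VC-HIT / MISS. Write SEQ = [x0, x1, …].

SEQ = [MISS, L1-HIT, L1-HIT, L1-HIT, L1-HIT, MISS, MISS, VC-HIT, L1-HIT, VC-HIT, VC-HIT, VC-HIT]

#0 0xb1→b22/s2 MISS; vc=[]
#1 0xb0→b22/s2 L1-HIT; vc=[]
#2 0xb1→b22/s2 L1-HIT; vc=[]
#3 0xb2→b22/s2 L1-HIT; vc=[]
#4 0xb2→b22/s2 L1-HIT; vc=[]
#5 0x94→b18/s2 MISS; vc=[22]
#6 0x33→b6/s2 MISS; vc=[22,18]
#7 0xb1→b22/s2 VC-HIT; vc=[6,18]
#8 0xb3→b22/s2 L1-HIT; vc=[6,18]
#9 0x96→b18/s2 VC-HIT; vc=[6,22]
#10 0x33→b6/s2 VC-HIT; vc=[18,22]
#11 0x91→b18/s2 VC-HIT; vc=[6,22]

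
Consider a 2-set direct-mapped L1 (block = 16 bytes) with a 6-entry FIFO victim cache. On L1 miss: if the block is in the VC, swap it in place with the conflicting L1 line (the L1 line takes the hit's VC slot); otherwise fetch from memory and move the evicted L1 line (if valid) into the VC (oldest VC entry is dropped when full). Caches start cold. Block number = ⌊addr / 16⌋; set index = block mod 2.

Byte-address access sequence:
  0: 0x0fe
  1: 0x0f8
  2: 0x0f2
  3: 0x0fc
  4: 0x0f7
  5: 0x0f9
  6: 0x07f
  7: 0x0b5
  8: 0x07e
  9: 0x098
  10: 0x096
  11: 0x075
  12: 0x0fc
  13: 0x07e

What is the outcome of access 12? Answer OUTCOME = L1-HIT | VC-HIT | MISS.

OUTCOME = VC-HIT

#0 0xfe→b15/s1 MISS; vc=[]
#1 0xf8→b15/s1 L1-HIT; vc=[]
#2 0xf2→b15/s1 L1-HIT; vc=[]
#3 0xfc→b15/s1 L1-HIT; vc=[]
#4 0xf7→b15/s1 L1-HIT; vc=[]
#5 0xf9→b15/s1 L1-HIT; vc=[]
#6 0x7f→b7/s1 MISS; vc=[15]
#7 0xb5→b11/s1 MISS; vc=[15,7]
#8 0x7e→b7/s1 VC-HIT; vc=[15,11]
#9 0x98→b9/s1 MISS; vc=[15,11,7]
#10 0x96→b9/s1 L1-HIT; vc=[15,11,7]
#11 0x75→b7/s1 VC-HIT; vc=[15,11,9]
#12 0xfc→b15/s1 VC-HIT; vc=[7,11,9]
#13 0x7e→b7/s1 VC-HIT; vc=[15,11,9]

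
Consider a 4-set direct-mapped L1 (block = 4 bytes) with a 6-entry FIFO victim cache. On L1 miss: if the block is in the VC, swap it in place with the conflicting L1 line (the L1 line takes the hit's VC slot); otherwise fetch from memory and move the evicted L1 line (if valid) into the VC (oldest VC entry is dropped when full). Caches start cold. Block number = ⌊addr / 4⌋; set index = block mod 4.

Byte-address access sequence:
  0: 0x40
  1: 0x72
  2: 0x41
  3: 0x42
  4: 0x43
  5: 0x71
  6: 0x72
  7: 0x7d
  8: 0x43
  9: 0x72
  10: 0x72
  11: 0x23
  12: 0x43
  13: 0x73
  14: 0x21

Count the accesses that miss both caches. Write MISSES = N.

MISSES = 4

  [0] addr=0x40 blk=16 s=0: MISS | VC []
  [1] addr=0x72 blk=28 s=0: MISS | VC [16]
  [2] addr=0x41 blk=16 s=0: VC-HIT | VC [28]
  [3] addr=0x42 blk=16 s=0: L1-HIT | VC [28]
  [4] addr=0x43 blk=16 s=0: L1-HIT | VC [28]
  [5] addr=0x71 blk=28 s=0: VC-HIT | VC [16]
  [6] addr=0x72 blk=28 s=0: L1-HIT | VC [16]
  [7] addr=0x7d blk=31 s=3: MISS | VC [16]
  [8] addr=0x43 blk=16 s=0: VC-HIT | VC [28]
  [9] addr=0x72 blk=28 s=0: VC-HIT | VC [16]
  [10] addr=0x72 blk=28 s=0: L1-HIT | VC [16]
  [11] addr=0x23 blk=8 s=0: MISS | VC [16, 28]
  [12] addr=0x43 blk=16 s=0: VC-HIT | VC [8, 28]
  [13] addr=0x73 blk=28 s=0: VC-HIT | VC [8, 16]
  [14] addr=0x21 blk=8 s=0: VC-HIT | VC [28, 16]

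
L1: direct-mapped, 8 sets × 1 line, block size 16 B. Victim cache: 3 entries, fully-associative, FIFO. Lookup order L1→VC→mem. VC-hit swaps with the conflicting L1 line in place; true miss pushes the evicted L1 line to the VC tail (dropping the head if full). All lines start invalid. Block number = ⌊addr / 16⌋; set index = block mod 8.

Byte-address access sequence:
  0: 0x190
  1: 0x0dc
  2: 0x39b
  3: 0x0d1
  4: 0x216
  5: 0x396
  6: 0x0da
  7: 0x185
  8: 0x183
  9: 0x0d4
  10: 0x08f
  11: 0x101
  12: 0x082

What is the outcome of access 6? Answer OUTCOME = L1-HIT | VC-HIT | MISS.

OUTCOME = L1-HIT

#0 0x190→b25/s1 MISS; vc=[]
#1 0xdc→b13/s5 MISS; vc=[]
#2 0x39b→b57/s1 MISS; vc=[25]
#3 0xd1→b13/s5 L1-HIT; vc=[25]
#4 0x216→b33/s1 MISS; vc=[25,57]
#5 0x396→b57/s1 VC-HIT; vc=[25,33]
#6 0xda→b13/s5 L1-HIT; vc=[25,33]
#7 0x185→b24/s0 MISS; vc=[25,33]
#8 0x183→b24/s0 L1-HIT; vc=[25,33]
#9 0xd4→b13/s5 L1-HIT; vc=[25,33]
#10 0x8f→b8/s0 MISS; vc=[25,33,24]
#11 0x101→b16/s0 MISS; vc=[33,24,8]
#12 0x82→b8/s0 VC-HIT; vc=[33,24,16]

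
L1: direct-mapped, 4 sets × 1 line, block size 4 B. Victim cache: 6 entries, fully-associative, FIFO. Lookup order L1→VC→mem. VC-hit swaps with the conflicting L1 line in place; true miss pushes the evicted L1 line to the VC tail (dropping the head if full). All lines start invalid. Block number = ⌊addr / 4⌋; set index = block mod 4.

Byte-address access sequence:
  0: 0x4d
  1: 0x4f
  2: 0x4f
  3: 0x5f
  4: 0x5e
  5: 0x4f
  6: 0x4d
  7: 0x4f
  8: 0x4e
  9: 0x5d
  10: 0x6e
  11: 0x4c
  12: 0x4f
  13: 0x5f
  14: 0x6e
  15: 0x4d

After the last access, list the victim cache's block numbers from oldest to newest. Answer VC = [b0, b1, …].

VC = [23, 27]

0: 0x4d (blk 19, set 3) → MISS  vc=[]
1: 0x4f (blk 19, set 3) → L1-HIT  vc=[]
2: 0x4f (blk 19, set 3) → L1-HIT  vc=[]
3: 0x5f (blk 23, set 3) → MISS  vc=[19]
4: 0x5e (blk 23, set 3) → L1-HIT  vc=[19]
5: 0x4f (blk 19, set 3) → VC-HIT  vc=[23]
6: 0x4d (blk 19, set 3) → L1-HIT  vc=[23]
7: 0x4f (blk 19, set 3) → L1-HIT  vc=[23]
8: 0x4e (blk 19, set 3) → L1-HIT  vc=[23]
9: 0x5d (blk 23, set 3) → VC-HIT  vc=[19]
10: 0x6e (blk 27, set 3) → MISS  vc=[19, 23]
11: 0x4c (blk 19, set 3) → VC-HIT  vc=[27, 23]
12: 0x4f (blk 19, set 3) → L1-HIT  vc=[27, 23]
13: 0x5f (blk 23, set 3) → VC-HIT  vc=[27, 19]
14: 0x6e (blk 27, set 3) → VC-HIT  vc=[23, 19]
15: 0x4d (blk 19, set 3) → VC-HIT  vc=[23, 27]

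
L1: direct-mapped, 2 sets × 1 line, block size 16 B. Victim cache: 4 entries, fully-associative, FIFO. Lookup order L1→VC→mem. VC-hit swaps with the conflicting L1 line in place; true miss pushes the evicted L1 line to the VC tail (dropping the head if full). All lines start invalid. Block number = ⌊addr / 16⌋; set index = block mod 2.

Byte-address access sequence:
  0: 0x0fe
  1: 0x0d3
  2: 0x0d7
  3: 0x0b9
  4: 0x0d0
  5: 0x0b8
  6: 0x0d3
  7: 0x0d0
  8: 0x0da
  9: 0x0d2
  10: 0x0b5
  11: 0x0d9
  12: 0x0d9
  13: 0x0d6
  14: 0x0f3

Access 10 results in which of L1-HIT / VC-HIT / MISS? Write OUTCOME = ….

0: 0xfe (blk 15, set 1) → MISS  vc=[]
1: 0xd3 (blk 13, set 1) → MISS  vc=[15]
2: 0xd7 (blk 13, set 1) → L1-HIT  vc=[15]
3: 0xb9 (blk 11, set 1) → MISS  vc=[15, 13]
4: 0xd0 (blk 13, set 1) → VC-HIT  vc=[15, 11]
5: 0xb8 (blk 11, set 1) → VC-HIT  vc=[15, 13]
6: 0xd3 (blk 13, set 1) → VC-HIT  vc=[15, 11]
7: 0xd0 (blk 13, set 1) → L1-HIT  vc=[15, 11]
8: 0xda (blk 13, set 1) → L1-HIT  vc=[15, 11]
9: 0xd2 (blk 13, set 1) → L1-HIT  vc=[15, 11]
10: 0xb5 (blk 11, set 1) → VC-HIT  vc=[15, 13]
11: 0xd9 (blk 13, set 1) → VC-HIT  vc=[15, 11]
12: 0xd9 (blk 13, set 1) → L1-HIT  vc=[15, 11]
13: 0xd6 (blk 13, set 1) → L1-HIT  vc=[15, 11]
14: 0xf3 (blk 15, set 1) → VC-HIT  vc=[13, 11]

OUTCOME = VC-HIT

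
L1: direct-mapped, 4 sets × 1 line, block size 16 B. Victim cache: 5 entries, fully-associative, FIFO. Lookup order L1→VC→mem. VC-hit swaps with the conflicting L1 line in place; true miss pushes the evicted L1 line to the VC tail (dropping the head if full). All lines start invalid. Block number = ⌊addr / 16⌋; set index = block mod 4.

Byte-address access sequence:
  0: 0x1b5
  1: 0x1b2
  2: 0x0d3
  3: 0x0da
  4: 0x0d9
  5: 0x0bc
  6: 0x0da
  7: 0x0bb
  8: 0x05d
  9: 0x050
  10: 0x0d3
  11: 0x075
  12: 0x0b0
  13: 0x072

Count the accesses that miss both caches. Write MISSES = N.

#0 0x1b5→b27/s3 MISS; vc=[]
#1 0x1b2→b27/s3 L1-HIT; vc=[]
#2 0xd3→b13/s1 MISS; vc=[]
#3 0xda→b13/s1 L1-HIT; vc=[]
#4 0xd9→b13/s1 L1-HIT; vc=[]
#5 0xbc→b11/s3 MISS; vc=[27]
#6 0xda→b13/s1 L1-HIT; vc=[27]
#7 0xbb→b11/s3 L1-HIT; vc=[27]
#8 0x5d→b5/s1 MISS; vc=[27,13]
#9 0x50→b5/s1 L1-HIT; vc=[27,13]
#10 0xd3→b13/s1 VC-HIT; vc=[27,5]
#11 0x75→b7/s3 MISS; vc=[27,5,11]
#12 0xb0→b11/s3 VC-HIT; vc=[27,5,7]
#13 0x72→b7/s3 VC-HIT; vc=[27,5,11]

MISSES = 5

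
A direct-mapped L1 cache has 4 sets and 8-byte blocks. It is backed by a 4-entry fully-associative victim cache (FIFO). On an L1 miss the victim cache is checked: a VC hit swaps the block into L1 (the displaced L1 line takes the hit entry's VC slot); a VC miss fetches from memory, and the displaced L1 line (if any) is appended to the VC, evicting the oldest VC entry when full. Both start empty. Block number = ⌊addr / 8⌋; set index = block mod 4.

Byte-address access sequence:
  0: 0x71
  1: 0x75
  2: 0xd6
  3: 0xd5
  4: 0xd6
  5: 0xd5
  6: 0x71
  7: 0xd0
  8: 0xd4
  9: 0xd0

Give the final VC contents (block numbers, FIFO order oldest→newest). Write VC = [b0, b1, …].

#0 0x71→b14/s2 MISS; vc=[]
#1 0x75→b14/s2 L1-HIT; vc=[]
#2 0xd6→b26/s2 MISS; vc=[14]
#3 0xd5→b26/s2 L1-HIT; vc=[14]
#4 0xd6→b26/s2 L1-HIT; vc=[14]
#5 0xd5→b26/s2 L1-HIT; vc=[14]
#6 0x71→b14/s2 VC-HIT; vc=[26]
#7 0xd0→b26/s2 VC-HIT; vc=[14]
#8 0xd4→b26/s2 L1-HIT; vc=[14]
#9 0xd0→b26/s2 L1-HIT; vc=[14]

VC = [14]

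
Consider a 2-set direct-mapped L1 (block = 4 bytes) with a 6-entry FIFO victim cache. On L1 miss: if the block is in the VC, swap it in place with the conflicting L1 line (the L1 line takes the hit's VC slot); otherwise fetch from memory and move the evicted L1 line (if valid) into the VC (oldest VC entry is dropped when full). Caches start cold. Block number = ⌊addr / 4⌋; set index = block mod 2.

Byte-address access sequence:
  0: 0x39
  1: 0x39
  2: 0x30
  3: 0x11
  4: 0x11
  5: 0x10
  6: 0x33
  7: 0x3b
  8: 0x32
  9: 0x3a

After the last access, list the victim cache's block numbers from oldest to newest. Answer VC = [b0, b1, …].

VC = [12, 4]

  [0] addr=0x39 blk=14 s=0: MISS | VC []
  [1] addr=0x39 blk=14 s=0: L1-HIT | VC []
  [2] addr=0x30 blk=12 s=0: MISS | VC [14]
  [3] addr=0x11 blk=4 s=0: MISS | VC [14, 12]
  [4] addr=0x11 blk=4 s=0: L1-HIT | VC [14, 12]
  [5] addr=0x10 blk=4 s=0: L1-HIT | VC [14, 12]
  [6] addr=0x33 blk=12 s=0: VC-HIT | VC [14, 4]
  [7] addr=0x3b blk=14 s=0: VC-HIT | VC [12, 4]
  [8] addr=0x32 blk=12 s=0: VC-HIT | VC [14, 4]
  [9] addr=0x3a blk=14 s=0: VC-HIT | VC [12, 4]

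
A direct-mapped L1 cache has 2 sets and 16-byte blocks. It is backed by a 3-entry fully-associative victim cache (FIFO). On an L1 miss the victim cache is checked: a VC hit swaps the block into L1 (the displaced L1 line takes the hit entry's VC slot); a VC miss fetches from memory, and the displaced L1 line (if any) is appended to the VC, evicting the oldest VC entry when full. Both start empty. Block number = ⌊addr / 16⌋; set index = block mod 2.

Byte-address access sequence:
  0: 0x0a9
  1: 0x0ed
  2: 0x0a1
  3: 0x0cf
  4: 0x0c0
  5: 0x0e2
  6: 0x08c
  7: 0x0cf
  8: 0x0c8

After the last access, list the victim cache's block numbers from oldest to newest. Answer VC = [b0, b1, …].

  [0] addr=0xa9 blk=10 s=0: MISS | VC []
  [1] addr=0xed blk=14 s=0: MISS | VC [10]
  [2] addr=0xa1 blk=10 s=0: VC-HIT | VC [14]
  [3] addr=0xcf blk=12 s=0: MISS | VC [14, 10]
  [4] addr=0xc0 blk=12 s=0: L1-HIT | VC [14, 10]
  [5] addr=0xe2 blk=14 s=0: VC-HIT | VC [12, 10]
  [6] addr=0x8c blk=8 s=0: MISS | VC [12, 10, 14]
  [7] addr=0xcf blk=12 s=0: VC-HIT | VC [8, 10, 14]
  [8] addr=0xc8 blk=12 s=0: L1-HIT | VC [8, 10, 14]

VC = [8, 10, 14]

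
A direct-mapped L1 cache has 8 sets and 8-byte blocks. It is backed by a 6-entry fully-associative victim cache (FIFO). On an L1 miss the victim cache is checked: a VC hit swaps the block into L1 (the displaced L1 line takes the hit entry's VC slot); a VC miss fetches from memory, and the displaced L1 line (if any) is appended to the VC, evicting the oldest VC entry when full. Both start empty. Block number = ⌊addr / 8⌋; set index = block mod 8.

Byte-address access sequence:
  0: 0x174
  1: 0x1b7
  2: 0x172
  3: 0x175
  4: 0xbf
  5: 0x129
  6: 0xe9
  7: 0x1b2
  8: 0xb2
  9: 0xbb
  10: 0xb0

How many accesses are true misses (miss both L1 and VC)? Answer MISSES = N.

MISSES = 6

0: 0x174 (blk 46, set 6) → MISS  vc=[]
1: 0x1b7 (blk 54, set 6) → MISS  vc=[46]
2: 0x172 (blk 46, set 6) → VC-HIT  vc=[54]
3: 0x175 (blk 46, set 6) → L1-HIT  vc=[54]
4: 0xbf (blk 23, set 7) → MISS  vc=[54]
5: 0x129 (blk 37, set 5) → MISS  vc=[54]
6: 0xe9 (blk 29, set 5) → MISS  vc=[54, 37]
7: 0x1b2 (blk 54, set 6) → VC-HIT  vc=[46, 37]
8: 0xb2 (blk 22, set 6) → MISS  vc=[46, 37, 54]
9: 0xbb (blk 23, set 7) → L1-HIT  vc=[46, 37, 54]
10: 0xb0 (blk 22, set 6) → L1-HIT  vc=[46, 37, 54]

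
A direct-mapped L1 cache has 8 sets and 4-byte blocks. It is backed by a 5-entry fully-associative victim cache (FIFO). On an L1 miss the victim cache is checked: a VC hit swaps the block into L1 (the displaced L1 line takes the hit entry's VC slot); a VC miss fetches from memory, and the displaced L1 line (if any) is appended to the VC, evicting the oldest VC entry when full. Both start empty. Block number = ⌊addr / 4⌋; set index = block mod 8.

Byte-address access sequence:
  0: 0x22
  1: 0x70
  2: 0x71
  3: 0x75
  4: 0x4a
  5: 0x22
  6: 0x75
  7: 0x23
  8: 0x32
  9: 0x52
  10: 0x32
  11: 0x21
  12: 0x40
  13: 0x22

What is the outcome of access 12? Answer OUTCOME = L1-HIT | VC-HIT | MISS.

0: 0x22 (blk 8, set 0) → MISS  vc=[]
1: 0x70 (blk 28, set 4) → MISS  vc=[]
2: 0x71 (blk 28, set 4) → L1-HIT  vc=[]
3: 0x75 (blk 29, set 5) → MISS  vc=[]
4: 0x4a (blk 18, set 2) → MISS  vc=[]
5: 0x22 (blk 8, set 0) → L1-HIT  vc=[]
6: 0x75 (blk 29, set 5) → L1-HIT  vc=[]
7: 0x23 (blk 8, set 0) → L1-HIT  vc=[]
8: 0x32 (blk 12, set 4) → MISS  vc=[28]
9: 0x52 (blk 20, set 4) → MISS  vc=[28, 12]
10: 0x32 (blk 12, set 4) → VC-HIT  vc=[28, 20]
11: 0x21 (blk 8, set 0) → L1-HIT  vc=[28, 20]
12: 0x40 (blk 16, set 0) → MISS  vc=[28, 20, 8]
13: 0x22 (blk 8, set 0) → VC-HIT  vc=[28, 20, 16]

OUTCOME = MISS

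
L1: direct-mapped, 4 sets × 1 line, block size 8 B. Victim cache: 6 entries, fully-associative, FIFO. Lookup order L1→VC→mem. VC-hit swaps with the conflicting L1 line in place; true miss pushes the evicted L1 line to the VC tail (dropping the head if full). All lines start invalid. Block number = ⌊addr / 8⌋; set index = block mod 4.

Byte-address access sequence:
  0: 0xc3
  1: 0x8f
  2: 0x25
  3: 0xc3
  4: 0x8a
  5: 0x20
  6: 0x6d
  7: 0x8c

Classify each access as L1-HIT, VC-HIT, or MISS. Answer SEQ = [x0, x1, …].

  [0] addr=0xc3 blk=24 s=0: MISS | VC []
  [1] addr=0x8f blk=17 s=1: MISS | VC []
  [2] addr=0x25 blk=4 s=0: MISS | VC [24]
  [3] addr=0xc3 blk=24 s=0: VC-HIT | VC [4]
  [4] addr=0x8a blk=17 s=1: L1-HIT | VC [4]
  [5] addr=0x20 blk=4 s=0: VC-HIT | VC [24]
  [6] addr=0x6d blk=13 s=1: MISS | VC [24, 17]
  [7] addr=0x8c blk=17 s=1: VC-HIT | VC [24, 13]

SEQ = [MISS, MISS, MISS, VC-HIT, L1-HIT, VC-HIT, MISS, VC-HIT]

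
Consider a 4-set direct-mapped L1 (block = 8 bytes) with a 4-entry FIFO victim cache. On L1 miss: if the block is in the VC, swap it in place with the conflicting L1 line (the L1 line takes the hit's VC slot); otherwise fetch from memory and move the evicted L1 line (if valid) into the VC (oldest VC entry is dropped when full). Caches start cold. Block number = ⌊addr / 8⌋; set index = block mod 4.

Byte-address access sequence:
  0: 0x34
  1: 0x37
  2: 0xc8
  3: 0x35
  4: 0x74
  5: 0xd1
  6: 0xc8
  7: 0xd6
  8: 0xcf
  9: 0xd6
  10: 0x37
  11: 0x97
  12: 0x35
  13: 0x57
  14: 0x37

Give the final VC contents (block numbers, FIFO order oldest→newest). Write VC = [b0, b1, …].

VC = [26, 14, 18, 10]

#0 0x34→b6/s2 MISS; vc=[]
#1 0x37→b6/s2 L1-HIT; vc=[]
#2 0xc8→b25/s1 MISS; vc=[]
#3 0x35→b6/s2 L1-HIT; vc=[]
#4 0x74→b14/s2 MISS; vc=[6]
#5 0xd1→b26/s2 MISS; vc=[6,14]
#6 0xc8→b25/s1 L1-HIT; vc=[6,14]
#7 0xd6→b26/s2 L1-HIT; vc=[6,14]
#8 0xcf→b25/s1 L1-HIT; vc=[6,14]
#9 0xd6→b26/s2 L1-HIT; vc=[6,14]
#10 0x37→b6/s2 VC-HIT; vc=[26,14]
#11 0x97→b18/s2 MISS; vc=[26,14,6]
#12 0x35→b6/s2 VC-HIT; vc=[26,14,18]
#13 0x57→b10/s2 MISS; vc=[26,14,18,6]
#14 0x37→b6/s2 VC-HIT; vc=[26,14,18,10]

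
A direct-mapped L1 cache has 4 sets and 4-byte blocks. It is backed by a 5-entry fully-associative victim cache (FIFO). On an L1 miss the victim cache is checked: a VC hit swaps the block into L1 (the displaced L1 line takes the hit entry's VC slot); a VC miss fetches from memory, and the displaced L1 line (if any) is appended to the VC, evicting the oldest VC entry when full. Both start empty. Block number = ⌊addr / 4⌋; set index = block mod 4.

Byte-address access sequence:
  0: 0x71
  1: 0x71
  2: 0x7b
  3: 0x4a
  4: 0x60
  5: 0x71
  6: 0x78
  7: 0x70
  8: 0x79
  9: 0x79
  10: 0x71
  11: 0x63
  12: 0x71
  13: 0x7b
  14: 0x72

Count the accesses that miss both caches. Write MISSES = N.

#0 0x71→b28/s0 MISS; vc=[]
#1 0x71→b28/s0 L1-HIT; vc=[]
#2 0x7b→b30/s2 MISS; vc=[]
#3 0x4a→b18/s2 MISS; vc=[30]
#4 0x60→b24/s0 MISS; vc=[30,28]
#5 0x71→b28/s0 VC-HIT; vc=[30,24]
#6 0x78→b30/s2 VC-HIT; vc=[18,24]
#7 0x70→b28/s0 L1-HIT; vc=[18,24]
#8 0x79→b30/s2 L1-HIT; vc=[18,24]
#9 0x79→b30/s2 L1-HIT; vc=[18,24]
#10 0x71→b28/s0 L1-HIT; vc=[18,24]
#11 0x63→b24/s0 VC-HIT; vc=[18,28]
#12 0x71→b28/s0 VC-HIT; vc=[18,24]
#13 0x7b→b30/s2 L1-HIT; vc=[18,24]
#14 0x72→b28/s0 L1-HIT; vc=[18,24]

MISSES = 4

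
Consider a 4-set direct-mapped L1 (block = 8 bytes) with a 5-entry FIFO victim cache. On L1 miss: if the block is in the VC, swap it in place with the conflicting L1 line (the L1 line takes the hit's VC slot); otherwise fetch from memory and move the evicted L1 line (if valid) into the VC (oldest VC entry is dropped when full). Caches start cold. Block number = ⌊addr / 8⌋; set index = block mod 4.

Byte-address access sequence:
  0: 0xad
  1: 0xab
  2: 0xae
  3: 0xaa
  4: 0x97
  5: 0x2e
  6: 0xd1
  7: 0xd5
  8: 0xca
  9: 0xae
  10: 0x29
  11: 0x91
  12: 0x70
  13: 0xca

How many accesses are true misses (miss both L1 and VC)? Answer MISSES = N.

#0 0xad→b21/s1 MISS; vc=[]
#1 0xab→b21/s1 L1-HIT; vc=[]
#2 0xae→b21/s1 L1-HIT; vc=[]
#3 0xaa→b21/s1 L1-HIT; vc=[]
#4 0x97→b18/s2 MISS; vc=[]
#5 0x2e→b5/s1 MISS; vc=[21]
#6 0xd1→b26/s2 MISS; vc=[21,18]
#7 0xd5→b26/s2 L1-HIT; vc=[21,18]
#8 0xca→b25/s1 MISS; vc=[21,18,5]
#9 0xae→b21/s1 VC-HIT; vc=[25,18,5]
#10 0x29→b5/s1 VC-HIT; vc=[25,18,21]
#11 0x91→b18/s2 VC-HIT; vc=[25,26,21]
#12 0x70→b14/s2 MISS; vc=[25,26,21,18]
#13 0xca→b25/s1 VC-HIT; vc=[5,26,21,18]

MISSES = 6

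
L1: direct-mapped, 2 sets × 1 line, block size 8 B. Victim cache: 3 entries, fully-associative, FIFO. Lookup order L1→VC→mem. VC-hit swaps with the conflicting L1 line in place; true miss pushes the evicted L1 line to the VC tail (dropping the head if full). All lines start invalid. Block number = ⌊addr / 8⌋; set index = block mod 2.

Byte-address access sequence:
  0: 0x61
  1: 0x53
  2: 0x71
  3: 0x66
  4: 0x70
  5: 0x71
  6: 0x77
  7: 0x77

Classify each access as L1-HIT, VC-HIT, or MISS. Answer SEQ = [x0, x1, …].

SEQ = [MISS, MISS, MISS, VC-HIT, VC-HIT, L1-HIT, L1-HIT, L1-HIT]

  [0] addr=0x61 blk=12 s=0: MISS | VC []
  [1] addr=0x53 blk=10 s=0: MISS | VC [12]
  [2] addr=0x71 blk=14 s=0: MISS | VC [12, 10]
  [3] addr=0x66 blk=12 s=0: VC-HIT | VC [14, 10]
  [4] addr=0x70 blk=14 s=0: VC-HIT | VC [12, 10]
  [5] addr=0x71 blk=14 s=0: L1-HIT | VC [12, 10]
  [6] addr=0x77 blk=14 s=0: L1-HIT | VC [12, 10]
  [7] addr=0x77 blk=14 s=0: L1-HIT | VC [12, 10]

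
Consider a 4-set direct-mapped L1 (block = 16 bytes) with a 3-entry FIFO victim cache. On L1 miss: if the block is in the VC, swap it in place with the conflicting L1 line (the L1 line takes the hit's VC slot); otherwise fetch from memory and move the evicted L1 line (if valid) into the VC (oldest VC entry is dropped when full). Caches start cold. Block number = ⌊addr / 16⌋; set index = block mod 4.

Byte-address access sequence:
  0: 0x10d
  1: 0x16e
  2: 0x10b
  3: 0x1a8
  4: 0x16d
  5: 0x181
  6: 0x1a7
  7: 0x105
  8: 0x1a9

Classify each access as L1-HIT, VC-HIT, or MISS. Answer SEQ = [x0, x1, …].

0: 0x10d (blk 16, set 0) → MISS  vc=[]
1: 0x16e (blk 22, set 2) → MISS  vc=[]
2: 0x10b (blk 16, set 0) → L1-HIT  vc=[]
3: 0x1a8 (blk 26, set 2) → MISS  vc=[22]
4: 0x16d (blk 22, set 2) → VC-HIT  vc=[26]
5: 0x181 (blk 24, set 0) → MISS  vc=[26, 16]
6: 0x1a7 (blk 26, set 2) → VC-HIT  vc=[22, 16]
7: 0x105 (blk 16, set 0) → VC-HIT  vc=[22, 24]
8: 0x1a9 (blk 26, set 2) → L1-HIT  vc=[22, 24]

SEQ = [MISS, MISS, L1-HIT, MISS, VC-HIT, MISS, VC-HIT, VC-HIT, L1-HIT]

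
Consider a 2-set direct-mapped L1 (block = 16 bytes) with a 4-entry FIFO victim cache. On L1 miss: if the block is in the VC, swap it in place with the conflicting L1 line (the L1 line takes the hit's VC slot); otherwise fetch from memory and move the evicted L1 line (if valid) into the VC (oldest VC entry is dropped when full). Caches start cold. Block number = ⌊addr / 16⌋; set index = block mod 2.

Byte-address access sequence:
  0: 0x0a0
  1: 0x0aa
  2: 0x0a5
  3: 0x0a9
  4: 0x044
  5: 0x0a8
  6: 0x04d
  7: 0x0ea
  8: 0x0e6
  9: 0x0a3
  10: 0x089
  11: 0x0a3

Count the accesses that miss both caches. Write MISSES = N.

  [0] addr=0xa0 blk=10 s=0: MISS | VC []
  [1] addr=0xaa blk=10 s=0: L1-HIT | VC []
  [2] addr=0xa5 blk=10 s=0: L1-HIT | VC []
  [3] addr=0xa9 blk=10 s=0: L1-HIT | VC []
  [4] addr=0x44 blk=4 s=0: MISS | VC [10]
  [5] addr=0xa8 blk=10 s=0: VC-HIT | VC [4]
  [6] addr=0x4d blk=4 s=0: VC-HIT | VC [10]
  [7] addr=0xea blk=14 s=0: MISS | VC [10, 4]
  [8] addr=0xe6 blk=14 s=0: L1-HIT | VC [10, 4]
  [9] addr=0xa3 blk=10 s=0: VC-HIT | VC [14, 4]
  [10] addr=0x89 blk=8 s=0: MISS | VC [14, 4, 10]
  [11] addr=0xa3 blk=10 s=0: VC-HIT | VC [14, 4, 8]

MISSES = 4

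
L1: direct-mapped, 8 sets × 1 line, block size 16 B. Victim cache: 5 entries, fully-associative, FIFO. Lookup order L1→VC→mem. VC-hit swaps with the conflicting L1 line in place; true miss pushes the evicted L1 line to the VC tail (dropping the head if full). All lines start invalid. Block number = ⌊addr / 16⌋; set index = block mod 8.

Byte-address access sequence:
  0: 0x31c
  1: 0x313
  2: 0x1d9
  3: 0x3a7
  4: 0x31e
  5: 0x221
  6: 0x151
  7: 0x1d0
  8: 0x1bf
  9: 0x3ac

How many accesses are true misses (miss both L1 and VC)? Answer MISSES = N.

0: 0x31c (blk 49, set 1) → MISS  vc=[]
1: 0x313 (blk 49, set 1) → L1-HIT  vc=[]
2: 0x1d9 (blk 29, set 5) → MISS  vc=[]
3: 0x3a7 (blk 58, set 2) → MISS  vc=[]
4: 0x31e (blk 49, set 1) → L1-HIT  vc=[]
5: 0x221 (blk 34, set 2) → MISS  vc=[58]
6: 0x151 (blk 21, set 5) → MISS  vc=[58, 29]
7: 0x1d0 (blk 29, set 5) → VC-HIT  vc=[58, 21]
8: 0x1bf (blk 27, set 3) → MISS  vc=[58, 21]
9: 0x3ac (blk 58, set 2) → VC-HIT  vc=[34, 21]

MISSES = 6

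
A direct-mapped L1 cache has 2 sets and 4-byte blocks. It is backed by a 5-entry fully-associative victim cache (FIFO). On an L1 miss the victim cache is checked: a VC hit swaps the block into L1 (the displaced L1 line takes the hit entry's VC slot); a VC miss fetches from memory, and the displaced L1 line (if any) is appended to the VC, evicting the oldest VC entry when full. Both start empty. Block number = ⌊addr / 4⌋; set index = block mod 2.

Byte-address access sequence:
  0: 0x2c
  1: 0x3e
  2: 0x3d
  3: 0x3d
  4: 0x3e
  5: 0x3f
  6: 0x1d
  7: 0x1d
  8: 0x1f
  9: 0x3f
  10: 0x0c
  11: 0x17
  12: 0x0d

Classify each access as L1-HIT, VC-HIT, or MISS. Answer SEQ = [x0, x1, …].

0: 0x2c (blk 11, set 1) → MISS  vc=[]
1: 0x3e (blk 15, set 1) → MISS  vc=[11]
2: 0x3d (blk 15, set 1) → L1-HIT  vc=[11]
3: 0x3d (blk 15, set 1) → L1-HIT  vc=[11]
4: 0x3e (blk 15, set 1) → L1-HIT  vc=[11]
5: 0x3f (blk 15, set 1) → L1-HIT  vc=[11]
6: 0x1d (blk 7, set 1) → MISS  vc=[11, 15]
7: 0x1d (blk 7, set 1) → L1-HIT  vc=[11, 15]
8: 0x1f (blk 7, set 1) → L1-HIT  vc=[11, 15]
9: 0x3f (blk 15, set 1) → VC-HIT  vc=[11, 7]
10: 0xc (blk 3, set 1) → MISS  vc=[11, 7, 15]
11: 0x17 (blk 5, set 1) → MISS  vc=[11, 7, 15, 3]
12: 0xd (blk 3, set 1) → VC-HIT  vc=[11, 7, 15, 5]

SEQ = [MISS, MISS, L1-HIT, L1-HIT, L1-HIT, L1-HIT, MISS, L1-HIT, L1-HIT, VC-HIT, MISS, MISS, VC-HIT]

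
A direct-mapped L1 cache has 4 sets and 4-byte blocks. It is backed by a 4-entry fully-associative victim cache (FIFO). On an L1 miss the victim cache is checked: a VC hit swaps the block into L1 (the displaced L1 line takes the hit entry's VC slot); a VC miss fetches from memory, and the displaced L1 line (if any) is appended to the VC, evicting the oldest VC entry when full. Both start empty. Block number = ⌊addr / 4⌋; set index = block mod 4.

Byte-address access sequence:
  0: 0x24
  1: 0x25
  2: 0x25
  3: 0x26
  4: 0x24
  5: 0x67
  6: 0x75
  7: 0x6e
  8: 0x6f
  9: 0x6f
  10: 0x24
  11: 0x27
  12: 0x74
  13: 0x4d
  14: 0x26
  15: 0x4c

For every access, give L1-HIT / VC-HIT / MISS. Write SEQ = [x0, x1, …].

0: 0x24 (blk 9, set 1) → MISS  vc=[]
1: 0x25 (blk 9, set 1) → L1-HIT  vc=[]
2: 0x25 (blk 9, set 1) → L1-HIT  vc=[]
3: 0x26 (blk 9, set 1) → L1-HIT  vc=[]
4: 0x24 (blk 9, set 1) → L1-HIT  vc=[]
5: 0x67 (blk 25, set 1) → MISS  vc=[9]
6: 0x75 (blk 29, set 1) → MISS  vc=[9, 25]
7: 0x6e (blk 27, set 3) → MISS  vc=[9, 25]
8: 0x6f (blk 27, set 3) → L1-HIT  vc=[9, 25]
9: 0x6f (blk 27, set 3) → L1-HIT  vc=[9, 25]
10: 0x24 (blk 9, set 1) → VC-HIT  vc=[29, 25]
11: 0x27 (blk 9, set 1) → L1-HIT  vc=[29, 25]
12: 0x74 (blk 29, set 1) → VC-HIT  vc=[9, 25]
13: 0x4d (blk 19, set 3) → MISS  vc=[9, 25, 27]
14: 0x26 (blk 9, set 1) → VC-HIT  vc=[29, 25, 27]
15: 0x4c (blk 19, set 3) → L1-HIT  vc=[29, 25, 27]

SEQ = [MISS, L1-HIT, L1-HIT, L1-HIT, L1-HIT, MISS, MISS, MISS, L1-HIT, L1-HIT, VC-HIT, L1-HIT, VC-HIT, MISS, VC-HIT, L1-HIT]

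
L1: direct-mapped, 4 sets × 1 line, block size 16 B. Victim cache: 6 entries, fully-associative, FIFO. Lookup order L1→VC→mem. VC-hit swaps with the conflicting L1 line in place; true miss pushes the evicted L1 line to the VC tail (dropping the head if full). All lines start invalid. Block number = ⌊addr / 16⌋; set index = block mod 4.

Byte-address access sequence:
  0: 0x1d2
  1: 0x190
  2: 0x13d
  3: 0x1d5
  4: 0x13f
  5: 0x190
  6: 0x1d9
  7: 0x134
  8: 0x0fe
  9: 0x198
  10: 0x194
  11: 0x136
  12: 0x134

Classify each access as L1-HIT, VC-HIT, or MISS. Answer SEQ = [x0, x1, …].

#0 0x1d2→b29/s1 MISS; vc=[]
#1 0x190→b25/s1 MISS; vc=[29]
#2 0x13d→b19/s3 MISS; vc=[29]
#3 0x1d5→b29/s1 VC-HIT; vc=[25]
#4 0x13f→b19/s3 L1-HIT; vc=[25]
#5 0x190→b25/s1 VC-HIT; vc=[29]
#6 0x1d9→b29/s1 VC-HIT; vc=[25]
#7 0x134→b19/s3 L1-HIT; vc=[25]
#8 0xfe→b15/s3 MISS; vc=[25,19]
#9 0x198→b25/s1 VC-HIT; vc=[29,19]
#10 0x194→b25/s1 L1-HIT; vc=[29,19]
#11 0x136→b19/s3 VC-HIT; vc=[29,15]
#12 0x134→b19/s3 L1-HIT; vc=[29,15]

SEQ = [MISS, MISS, MISS, VC-HIT, L1-HIT, VC-HIT, VC-HIT, L1-HIT, MISS, VC-HIT, L1-HIT, VC-HIT, L1-HIT]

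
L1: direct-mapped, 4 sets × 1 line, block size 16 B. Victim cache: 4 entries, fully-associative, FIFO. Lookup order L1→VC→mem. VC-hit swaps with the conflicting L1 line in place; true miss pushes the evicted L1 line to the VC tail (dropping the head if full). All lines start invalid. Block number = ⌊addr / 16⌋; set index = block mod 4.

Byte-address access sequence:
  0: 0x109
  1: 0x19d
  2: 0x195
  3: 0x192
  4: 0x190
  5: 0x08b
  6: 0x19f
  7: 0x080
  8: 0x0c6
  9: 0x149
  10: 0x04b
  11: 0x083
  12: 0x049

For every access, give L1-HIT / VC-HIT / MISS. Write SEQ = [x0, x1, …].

SEQ = [MISS, MISS, L1-HIT, L1-HIT, L1-HIT, MISS, L1-HIT, L1-HIT, MISS, MISS, MISS, VC-HIT, VC-HIT]

0: 0x109 (blk 16, set 0) → MISS  vc=[]
1: 0x19d (blk 25, set 1) → MISS  vc=[]
2: 0x195 (blk 25, set 1) → L1-HIT  vc=[]
3: 0x192 (blk 25, set 1) → L1-HIT  vc=[]
4: 0x190 (blk 25, set 1) → L1-HIT  vc=[]
5: 0x8b (blk 8, set 0) → MISS  vc=[16]
6: 0x19f (blk 25, set 1) → L1-HIT  vc=[16]
7: 0x80 (blk 8, set 0) → L1-HIT  vc=[16]
8: 0xc6 (blk 12, set 0) → MISS  vc=[16, 8]
9: 0x149 (blk 20, set 0) → MISS  vc=[16, 8, 12]
10: 0x4b (blk 4, set 0) → MISS  vc=[16, 8, 12, 20]
11: 0x83 (blk 8, set 0) → VC-HIT  vc=[16, 4, 12, 20]
12: 0x49 (blk 4, set 0) → VC-HIT  vc=[16, 8, 12, 20]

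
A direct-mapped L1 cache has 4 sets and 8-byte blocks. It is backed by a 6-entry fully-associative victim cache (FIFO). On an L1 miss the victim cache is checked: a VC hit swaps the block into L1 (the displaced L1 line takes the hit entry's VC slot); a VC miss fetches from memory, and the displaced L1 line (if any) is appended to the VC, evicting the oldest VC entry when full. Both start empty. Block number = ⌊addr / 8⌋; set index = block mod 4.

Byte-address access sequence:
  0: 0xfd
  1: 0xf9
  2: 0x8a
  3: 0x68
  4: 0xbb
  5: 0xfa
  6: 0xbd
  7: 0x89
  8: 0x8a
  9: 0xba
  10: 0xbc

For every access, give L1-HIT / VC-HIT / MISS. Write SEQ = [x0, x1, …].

SEQ = [MISS, L1-HIT, MISS, MISS, MISS, VC-HIT, VC-HIT, VC-HIT, L1-HIT, L1-HIT, L1-HIT]

  [0] addr=0xfd blk=31 s=3: MISS | VC []
  [1] addr=0xf9 blk=31 s=3: L1-HIT | VC []
  [2] addr=0x8a blk=17 s=1: MISS | VC []
  [3] addr=0x68 blk=13 s=1: MISS | VC [17]
  [4] addr=0xbb blk=23 s=3: MISS | VC [17, 31]
  [5] addr=0xfa blk=31 s=3: VC-HIT | VC [17, 23]
  [6] addr=0xbd blk=23 s=3: VC-HIT | VC [17, 31]
  [7] addr=0x89 blk=17 s=1: VC-HIT | VC [13, 31]
  [8] addr=0x8a blk=17 s=1: L1-HIT | VC [13, 31]
  [9] addr=0xba blk=23 s=3: L1-HIT | VC [13, 31]
  [10] addr=0xbc blk=23 s=3: L1-HIT | VC [13, 31]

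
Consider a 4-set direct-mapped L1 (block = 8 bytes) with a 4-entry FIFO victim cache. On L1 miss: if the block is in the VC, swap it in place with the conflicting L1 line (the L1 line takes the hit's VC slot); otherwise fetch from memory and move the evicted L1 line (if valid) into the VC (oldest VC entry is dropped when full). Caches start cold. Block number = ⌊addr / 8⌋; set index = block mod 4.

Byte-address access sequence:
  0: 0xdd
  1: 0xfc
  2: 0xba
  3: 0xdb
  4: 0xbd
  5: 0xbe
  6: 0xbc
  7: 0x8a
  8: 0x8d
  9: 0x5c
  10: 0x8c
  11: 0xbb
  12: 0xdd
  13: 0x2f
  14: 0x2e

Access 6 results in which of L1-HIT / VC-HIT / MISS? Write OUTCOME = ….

OUTCOME = L1-HIT

0: 0xdd (blk 27, set 3) → MISS  vc=[]
1: 0xfc (blk 31, set 3) → MISS  vc=[27]
2: 0xba (blk 23, set 3) → MISS  vc=[27, 31]
3: 0xdb (blk 27, set 3) → VC-HIT  vc=[23, 31]
4: 0xbd (blk 23, set 3) → VC-HIT  vc=[27, 31]
5: 0xbe (blk 23, set 3) → L1-HIT  vc=[27, 31]
6: 0xbc (blk 23, set 3) → L1-HIT  vc=[27, 31]
7: 0x8a (blk 17, set 1) → MISS  vc=[27, 31]
8: 0x8d (blk 17, set 1) → L1-HIT  vc=[27, 31]
9: 0x5c (blk 11, set 3) → MISS  vc=[27, 31, 23]
10: 0x8c (blk 17, set 1) → L1-HIT  vc=[27, 31, 23]
11: 0xbb (blk 23, set 3) → VC-HIT  vc=[27, 31, 11]
12: 0xdd (blk 27, set 3) → VC-HIT  vc=[23, 31, 11]
13: 0x2f (blk 5, set 1) → MISS  vc=[23, 31, 11, 17]
14: 0x2e (blk 5, set 1) → L1-HIT  vc=[23, 31, 11, 17]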